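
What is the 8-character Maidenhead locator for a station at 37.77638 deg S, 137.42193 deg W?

CF12gf93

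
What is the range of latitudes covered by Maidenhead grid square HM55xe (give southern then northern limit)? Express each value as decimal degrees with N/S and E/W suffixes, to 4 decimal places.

Field H=7, M=12: +7·20° lon, +12·10° lat → SW at lon -40°, lat 30°.
Square 5, 5: +5·2° lon, +5·1° lat → SW at lon -30°, lat 35°.
Subsquare x=23, e=4: +23·0.0833333° lon, +4·0.0416667° lat → SW at lon -28.0833°, lat 35.1667°.
Cell spans 0.0833333° lon × 0.0416667° lat.
south 35.1667° N, north 35.2083° N.

35.1667° N, 35.2083° N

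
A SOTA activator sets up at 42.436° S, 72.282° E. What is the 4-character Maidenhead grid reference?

ME67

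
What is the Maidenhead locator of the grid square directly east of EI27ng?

EI27og

Longitude subsquare n = 13; +1 → 14 = o.
The latitude characters are unchanged.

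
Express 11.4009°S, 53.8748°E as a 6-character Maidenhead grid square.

Offset from 180°W / 90°S: lon 233.8748°, lat 78.5991°.
Field: lon ⌊233.8748/20⌋ = 11 → L; lat ⌊78.5991/10⌋ = 7 → H.
Square: lon ⌊13.8748/2⌋ = 6; lat ⌊8.5991/1⌋ = 8.
Subsquare: lon ⌊1.8748/0.0833333⌋ = 22 → w; lat ⌊0.5991/0.0416667⌋ = 14 → o.

LH68wo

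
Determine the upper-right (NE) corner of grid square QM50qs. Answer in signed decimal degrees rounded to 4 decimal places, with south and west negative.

30.7917, 151.4167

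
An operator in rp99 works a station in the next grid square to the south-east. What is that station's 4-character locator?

AP08

Longitude square 9; +1 → 10, wraps to 0, carry into field.
Longitude field R = 17; +1 → 18, wraps to 0 = A, wrapping around the antimeridian.
Latitude square 9; −1 → 8.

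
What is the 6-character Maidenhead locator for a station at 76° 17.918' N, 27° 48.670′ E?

KQ36vh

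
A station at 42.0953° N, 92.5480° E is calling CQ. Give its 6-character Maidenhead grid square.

NN62gc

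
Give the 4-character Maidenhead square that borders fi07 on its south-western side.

Longitude square 0; −1 → -1, wraps to 9, carry into field.
Longitude field F = 5; −1 → 4 = E.
Latitude square 7; −1 → 6.

EI96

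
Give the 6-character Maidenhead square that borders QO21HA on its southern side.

Latitude subsquare a = 0; −1 → -1, wraps to 23 = x, carry into square.
Latitude square 1; −1 → 0.
The longitude characters are unchanged.

QO20hx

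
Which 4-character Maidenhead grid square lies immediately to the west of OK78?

Longitude square 7; −1 → 6.
The latitude characters are unchanged.

OK68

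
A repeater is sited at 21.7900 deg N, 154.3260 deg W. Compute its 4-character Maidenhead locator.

Offset from 180°W / 90°S: lon 25.67°, lat 111.79°.
Field: lon ⌊25.67/20⌋ = 1 → B; lat ⌊111.79/10⌋ = 11 → L.
Square: lon ⌊5.67/2⌋ = 2; lat ⌊1.79/1⌋ = 1.

BL21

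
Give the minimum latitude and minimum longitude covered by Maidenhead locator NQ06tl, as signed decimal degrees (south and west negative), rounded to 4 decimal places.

Field N=13, Q=16: +13·20° lon, +16·10° lat → SW at lon 80°, lat 70°.
Square 0, 6: +0·2° lon, +6·1° lat → SW at lon 80°, lat 76°.
Subsquare t=19, l=11: +19·0.0833333° lon, +11·0.0416667° lat → SW at lon 81.5833°, lat 76.4583°.
latitude 76.4583, longitude 81.5833.

76.4583, 81.5833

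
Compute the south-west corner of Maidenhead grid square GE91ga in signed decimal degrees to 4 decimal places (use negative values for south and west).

Field G=6, E=4: +6·20° lon, +4·10° lat → SW at lon -60°, lat -50°.
Square 9, 1: +9·2° lon, +1·1° lat → SW at lon -42°, lat -49°.
Subsquare g=6, a=0: +6·0.0833333° lon, +0·0.0416667° lat → SW at lon -41.5°, lat -49°.
latitude -49.0000, longitude -41.5000.

-49.0000, -41.5000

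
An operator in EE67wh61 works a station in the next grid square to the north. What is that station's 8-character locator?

Latitude extended square 1; +1 → 2.
The longitude characters are unchanged.

EE67wh62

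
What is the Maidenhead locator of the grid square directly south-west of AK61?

AK50

Longitude square 6; −1 → 5.
Latitude square 1; −1 → 0.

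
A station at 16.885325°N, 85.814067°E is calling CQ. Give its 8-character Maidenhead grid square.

NK26vv72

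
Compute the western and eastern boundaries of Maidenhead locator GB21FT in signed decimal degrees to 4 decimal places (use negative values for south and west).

Field G=6, B=1: +6·20° lon, +1·10° lat → SW at lon -60°, lat -80°.
Square 2, 1: +2·2° lon, +1·1° lat → SW at lon -56°, lat -79°.
Subsquare f=5, t=19: +5·0.0833333° lon, +19·0.0416667° lat → SW at lon -55.5833°, lat -78.2083°.
Cell spans 0.0833333° lon × 0.0416667° lat.
west -55.5833, east -55.5000.

-55.5833, -55.5000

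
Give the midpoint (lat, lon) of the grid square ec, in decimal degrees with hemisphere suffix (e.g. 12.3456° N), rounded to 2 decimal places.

65.00° S, 90.00° W

Field E=4, C=2: +4·20° lon, +2·10° lat → SW at lon -100°, lat -70°.
Cell spans 20° lon × 10° lat. Centre is SW corner plus half of each.
latitude 65.00° S, longitude 90.00° W.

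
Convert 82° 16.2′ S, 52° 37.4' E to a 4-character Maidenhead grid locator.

Shift to the Maidenhead origin (180°W, 90°S): lon 232.62, lat 7.73.
Field: lon ⌊232.62/20⌋ = 11 → L; lat ⌊7.73/10⌋ = 0 → A.
Square: lon ⌊12.62/2⌋ = 6; lat ⌊7.73/1⌋ = 7.

LA67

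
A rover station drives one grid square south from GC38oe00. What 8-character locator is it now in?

GC38od09

Latitude extended square 0; −1 → -1, wraps to 9, carry into subsquare.
Latitude subsquare e = 4; −1 → 3 = d.
The longitude characters are unchanged.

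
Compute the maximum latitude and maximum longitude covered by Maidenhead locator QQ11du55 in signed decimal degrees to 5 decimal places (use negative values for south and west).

71.85833, 142.30000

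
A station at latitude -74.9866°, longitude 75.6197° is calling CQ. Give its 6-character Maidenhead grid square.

MB75ta

Add 180° to longitude and 90° to latitude: 255.6197, 15.0134.
Field: lon ⌊255.6197/20⌋ = 12 → M; lat ⌊15.0134/10⌋ = 1 → B.
Square: lon ⌊15.6197/2⌋ = 7; lat ⌊5.0134/1⌋ = 5.
Subsquare: lon ⌊1.6197/0.0833333⌋ = 19 → t; lat ⌊0.0134/0.0416667⌋ = 0 → a.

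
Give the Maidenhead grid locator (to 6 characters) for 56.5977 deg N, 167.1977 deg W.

Add 180° to longitude and 90° to latitude: 12.8023, 146.5977.
Field: lon ⌊12.8023/20⌋ = 0 → A; lat ⌊146.5977/10⌋ = 14 → O.
Square: lon ⌊12.8023/2⌋ = 6; lat ⌊6.5977/1⌋ = 6.
Subsquare: lon ⌊0.8023/0.0833333⌋ = 9 → j; lat ⌊0.5977/0.0416667⌋ = 14 → o.

AO66jo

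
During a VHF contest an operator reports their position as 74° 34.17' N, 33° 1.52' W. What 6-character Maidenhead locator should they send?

Add 180° to longitude and 90° to latitude: 146.9747, 164.5695.
Field: lon ⌊146.9747/20⌋ = 7 → H; lat ⌊164.5695/10⌋ = 16 → Q.
Square: lon ⌊6.9747/2⌋ = 3; lat ⌊4.5695/1⌋ = 4.
Subsquare: lon ⌊0.9747/0.0833333⌋ = 11 → l; lat ⌊0.5695/0.0416667⌋ = 13 → n.

HQ34ln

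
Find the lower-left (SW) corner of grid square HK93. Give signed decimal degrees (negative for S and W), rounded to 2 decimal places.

Field H=7, K=10: +7·20° lon, +10·10° lat → SW at lon -40°, lat 10°.
Square 9, 3: +9·2° lon, +3·1° lat → SW at lon -22°, lat 13°.
latitude 13.00, longitude -22.00.

13.00, -22.00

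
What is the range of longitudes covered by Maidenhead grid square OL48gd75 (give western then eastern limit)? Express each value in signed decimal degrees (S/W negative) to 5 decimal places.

108.55833, 108.56667

Field O=14, L=11: +14·20° lon, +11·10° lat → SW at lon 100°, lat 20°.
Square 4, 8: +4·2° lon, +8·1° lat → SW at lon 108°, lat 28°.
Subsquare g=6, d=3: +6·0.0833333° lon, +3·0.0416667° lat → SW at lon 108.5°, lat 28.125°.
Extended square 7, 5: +7·0.00833333° lon, +5·0.00416667° lat → SW at lon 108.558°, lat 28.1458°.
Cell spans 0.00833333° lon × 0.00416667° lat.
west 108.55833, east 108.56667.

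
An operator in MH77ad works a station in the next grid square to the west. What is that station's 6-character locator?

Longitude subsquare a = 0; −1 → -1, wraps to 23 = x, carry into square.
Longitude square 7; −1 → 6.
The latitude characters are unchanged.

MH67xd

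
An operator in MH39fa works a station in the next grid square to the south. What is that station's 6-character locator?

Latitude subsquare a = 0; −1 → -1, wraps to 23 = x, carry into square.
Latitude square 9; −1 → 8.
The longitude characters are unchanged.

MH38fx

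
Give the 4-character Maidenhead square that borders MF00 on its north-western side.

Longitude square 0; −1 → -1, wraps to 9, carry into field.
Longitude field M = 12; −1 → 11 = L.
Latitude square 0; +1 → 1.

LF91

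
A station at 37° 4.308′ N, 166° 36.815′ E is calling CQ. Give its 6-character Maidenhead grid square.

RM37hb

Offset from 180°W / 90°S: lon 346.6136°, lat 127.0718°.
Field: lon ⌊346.6136/20⌋ = 17 → R; lat ⌊127.0718/10⌋ = 12 → M.
Square: lon ⌊6.6136/2⌋ = 3; lat ⌊7.0718/1⌋ = 7.
Subsquare: lon ⌊0.6136/0.0833333⌋ = 7 → h; lat ⌊0.0718/0.0416667⌋ = 1 → b.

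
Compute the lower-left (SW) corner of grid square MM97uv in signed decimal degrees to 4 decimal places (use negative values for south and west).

37.8750, 79.6667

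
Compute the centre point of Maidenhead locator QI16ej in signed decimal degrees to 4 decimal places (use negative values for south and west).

Field Q=16, I=8: +16·20° lon, +8·10° lat → SW at lon 140°, lat -10°.
Square 1, 6: +1·2° lon, +6·1° lat → SW at lon 142°, lat -4°.
Subsquare e=4, j=9: +4·0.0833333° lon, +9·0.0416667° lat → SW at lon 142.333°, lat -3.625°.
Cell spans 0.0833333° lon × 0.0416667° lat. Centre is SW corner plus half of each.
latitude -3.6042, longitude 142.3750.

-3.6042, 142.3750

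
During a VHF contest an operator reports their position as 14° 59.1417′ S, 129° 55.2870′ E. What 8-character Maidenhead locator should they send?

Shift to the Maidenhead origin (180°W, 90°S): lon 309.92145, lat 75.01431.
Field: 309.92145/20 → 15 → P, 75.01431/10 → 7 → H; chars PH.
Square: 9.92145/2 → 4, 5.01431/1 → 5; chars 45.
Subsquare: 1.92145/0.0833333 → 23 → x, 0.01431/0.0416667 → 0 → a; chars xa.
Extended square: 0.00478/0.00833333 → 0, 0.01431/0.00416667 → 3; chars 03.

PH45xa03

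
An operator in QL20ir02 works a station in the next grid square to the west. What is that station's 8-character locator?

Longitude extended square 0; −1 → -1, wraps to 9, carry into subsquare.
Longitude subsquare i = 8; −1 → 7 = h.
The latitude characters are unchanged.

QL20hr92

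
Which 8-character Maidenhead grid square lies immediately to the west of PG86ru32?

Longitude extended square 3; −1 → 2.
The latitude characters are unchanged.

PG86ru22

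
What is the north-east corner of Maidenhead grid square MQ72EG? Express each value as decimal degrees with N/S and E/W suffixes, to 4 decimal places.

Field M=12, Q=16: +12·20° lon, +16·10° lat → SW at lon 60°, lat 70°.
Square 7, 2: +7·2° lon, +2·1° lat → SW at lon 74°, lat 72°.
Subsquare e=4, g=6: +4·0.0833333° lon, +6·0.0416667° lat → SW at lon 74.3333°, lat 72.25°.
Cell spans 0.0833333° lon × 0.0416667° lat. NE corner is SW corner plus one full cell.
latitude 72.2917° N, longitude 74.4167° E.

72.2917° N, 74.4167° E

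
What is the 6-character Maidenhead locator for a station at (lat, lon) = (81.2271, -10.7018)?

Shift to the Maidenhead origin (180°W, 90°S): lon 169.2982, lat 171.2271.
Field (20°×10°, letters A–R): lon ⌊169.2982/20⌋ = 8 → I; lat ⌊171.2271/10⌋ = 17 → R.
Square (2°×1°, digits 0–9): lon ⌊9.2982/2⌋ = 4; lat ⌊1.2271/1⌋ = 1.
Subsquare (5′×2.5′, letters a–x): lon ⌊1.2982/0.0833333⌋ = 15 → p; lat ⌊0.2271/0.0416667⌋ = 5 → f.

IR41pf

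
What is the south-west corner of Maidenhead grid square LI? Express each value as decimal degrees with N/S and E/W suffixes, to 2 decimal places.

Field L=11, I=8: +11·20° lon, +8·10° lat → SW at lon 40°, lat -10°.
latitude 10.00° S, longitude 40.00° E.

10.00° S, 40.00° E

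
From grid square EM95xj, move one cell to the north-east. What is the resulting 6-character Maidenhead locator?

FM05ak

Longitude subsquare x = 23; +1 → 24, wraps to 0 = a, carry into square.
Longitude square 9; +1 → 10, wraps to 0, carry into field.
Longitude field E = 4; +1 → 5 = F.
Latitude subsquare j = 9; +1 → 10 = k.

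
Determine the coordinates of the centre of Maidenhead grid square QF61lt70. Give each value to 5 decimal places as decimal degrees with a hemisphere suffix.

Field Q=16, F=5: +16·20° lon, +5·10° lat → SW at lon 140°, lat -40°.
Square 6, 1: +6·2° lon, +1·1° lat → SW at lon 152°, lat -39°.
Subsquare l=11, t=19: +11·0.0833333° lon, +19·0.0416667° lat → SW at lon 152.917°, lat -38.2083°.
Extended square 7, 0: +7·0.00833333° lon, +0·0.00416667° lat → SW at lon 152.975°, lat -38.2083°.
Cell spans 0.00833333° lon × 0.00416667° lat. Centre is SW corner plus half of each.
latitude 38.20625° S, longitude 152.97917° E.

38.20625° S, 152.97917° E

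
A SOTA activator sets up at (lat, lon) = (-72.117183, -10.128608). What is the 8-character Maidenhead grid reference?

IB47wv41

Add 180° to longitude and 90° to latitude: 169.87139, 17.88282.
Field (20°×10°, letters A–R): lon ⌊169.87139/20⌋ = 8 → I; lat ⌊17.88282/10⌋ = 1 → B.
Square (2°×1°, digits 0–9): lon ⌊9.87139/2⌋ = 4; lat ⌊7.88282/1⌋ = 7.
Subsquare (5′×2.5′, letters a–x): lon ⌊1.87139/0.0833333⌋ = 22 → w; lat ⌊0.88282/0.0416667⌋ = 21 → v.
Extended square (30″×15″, digits 0–9): lon ⌊0.03806/0.00833333⌋ = 4; lat ⌊0.00782/0.00416667⌋ = 1.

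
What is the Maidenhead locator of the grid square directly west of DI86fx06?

DI86ex96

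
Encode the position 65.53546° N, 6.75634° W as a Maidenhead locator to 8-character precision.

IP65om98

Add 180° to longitude and 90° to latitude: 173.24366, 155.53546.
Field: 173.24366/20 → 8 → I, 155.53546/10 → 15 → P; chars IP.
Square: 13.24366/2 → 6, 5.53546/1 → 5; chars 65.
Subsquare: 1.24366/0.0833333 → 14 → o, 0.53546/0.0416667 → 12 → m; chars om.
Extended square: 0.07699/0.00833333 → 9, 0.03546/0.00416667 → 8; chars 98.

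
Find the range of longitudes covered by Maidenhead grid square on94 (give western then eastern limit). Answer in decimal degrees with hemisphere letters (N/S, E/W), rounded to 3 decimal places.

118.000° E, 120.000° E

Field O=14, N=13: +14·20° lon, +13·10° lat → SW at lon 100°, lat 40°.
Square 9, 4: +9·2° lon, +4·1° lat → SW at lon 118°, lat 44°.
Cell spans 2° lon × 1° lat.
west 118.000° E, east 120.000° E.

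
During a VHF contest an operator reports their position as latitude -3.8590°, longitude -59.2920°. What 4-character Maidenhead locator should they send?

GI06

Offset from 180°W / 90°S: lon 120.71°, lat 86.14°.
Field (20°×10°, letters A–R): 120.71/20 → 6 → G, 86.14/10 → 8 → I; chars GI.
Square (2°×1°, digits 0–9): 0.71/2 → 0, 6.14/1 → 6; chars 06.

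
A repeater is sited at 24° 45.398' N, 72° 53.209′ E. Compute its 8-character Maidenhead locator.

Shift to the Maidenhead origin (180°W, 90°S): lon 252.88682, lat 114.75663.
Field: lon ⌊252.88682/20⌋ = 12 → M; lat ⌊114.75663/10⌋ = 11 → L.
Square: lon ⌊12.88682/2⌋ = 6; lat ⌊4.75663/1⌋ = 4.
Subsquare: lon ⌊0.88682/0.0833333⌋ = 10 → k; lat ⌊0.75663/0.0416667⌋ = 18 → s.
Extended square: lon ⌊0.05348/0.00833333⌋ = 6; lat ⌊0.00663/0.00416667⌋ = 1.

ML64ks61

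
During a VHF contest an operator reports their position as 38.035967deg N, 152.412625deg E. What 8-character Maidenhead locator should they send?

QM68ea98

Offset from 180°W / 90°S: lon 332.41262°, lat 128.03597°.
Field (20°×10°, letters A–R): 332.41262/20 → 16 → Q, 128.03597/10 → 12 → M; chars QM.
Square (2°×1°, digits 0–9): 12.41262/2 → 6, 8.03597/1 → 8; chars 68.
Subsquare (5′×2.5′, letters a–x): 0.41262/0.0833333 → 4 → e, 0.03597/0.0416667 → 0 → a; chars ea.
Extended square (30″×15″, digits 0–9): 0.07929/0.00833333 → 9, 0.03597/0.00416667 → 8; chars 98.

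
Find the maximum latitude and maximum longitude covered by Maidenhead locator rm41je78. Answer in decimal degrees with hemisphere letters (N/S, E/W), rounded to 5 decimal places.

31.20417° N, 168.81667° E

Field R=17, M=12: +17·20° lon, +12·10° lat → SW at lon 160°, lat 30°.
Square 4, 1: +4·2° lon, +1·1° lat → SW at lon 168°, lat 31°.
Subsquare j=9, e=4: +9·0.0833333° lon, +4·0.0416667° lat → SW at lon 168.75°, lat 31.1667°.
Extended square 7, 8: +7·0.00833333° lon, +8·0.00416667° lat → SW at lon 168.808°, lat 31.2°.
Cell spans 0.00833333° lon × 0.00416667° lat. NE corner is SW corner plus one full cell.
latitude 31.20417° N, longitude 168.81667° E.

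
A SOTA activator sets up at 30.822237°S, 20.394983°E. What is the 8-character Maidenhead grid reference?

Add 180° to longitude and 90° to latitude: 200.39498, 59.17776.
Field (20°×10°, letters A–R): 200.39498/20 → 10 → K, 59.17776/10 → 5 → F; chars KF.
Square (2°×1°, digits 0–9): 0.39498/2 → 0, 9.17776/1 → 9; chars 09.
Subsquare (5′×2.5′, letters a–x): 0.39498/0.0833333 → 4 → e, 0.17776/0.0416667 → 4 → e; chars ee.
Extended square (30″×15″, digits 0–9): 0.06165/0.00833333 → 7, 0.01110/0.00416667 → 2; chars 72.

KF09ee72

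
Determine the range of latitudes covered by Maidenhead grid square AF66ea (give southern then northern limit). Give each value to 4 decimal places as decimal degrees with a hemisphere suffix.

Field A=0, F=5: +0·20° lon, +5·10° lat → SW at lon -180°, lat -40°.
Square 6, 6: +6·2° lon, +6·1° lat → SW at lon -168°, lat -34°.
Subsquare e=4, a=0: +4·0.0833333° lon, +0·0.0416667° lat → SW at lon -167.667°, lat -34°.
Cell spans 0.0833333° lon × 0.0416667° lat.
south 34.0000° S, north 33.9583° S.

34.0000° S, 33.9583° S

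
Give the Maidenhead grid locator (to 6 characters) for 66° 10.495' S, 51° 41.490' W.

Add 180° to longitude and 90° to latitude: 128.3085, 23.8251.
Field: lon ⌊128.3085/20⌋ = 6 → G; lat ⌊23.8251/10⌋ = 2 → C.
Square: lon ⌊8.3085/2⌋ = 4; lat ⌊3.8251/1⌋ = 3.
Subsquare: lon ⌊0.3085/0.0833333⌋ = 3 → d; lat ⌊0.8251/0.0416667⌋ = 19 → t.

GC43dt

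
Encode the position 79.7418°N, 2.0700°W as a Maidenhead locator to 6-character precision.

Offset from 180°W / 90°S: lon 177.9300°, lat 169.7418°.
Field: lon ⌊177.9300/20⌋ = 8 → I; lat ⌊169.7418/10⌋ = 16 → Q.
Square: lon ⌊17.9300/2⌋ = 8; lat ⌊9.7418/1⌋ = 9.
Subsquare: lon ⌊1.9300/0.0833333⌋ = 23 → x; lat ⌊0.7418/0.0416667⌋ = 17 → r.

IQ89xr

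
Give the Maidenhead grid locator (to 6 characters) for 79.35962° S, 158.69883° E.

QB90ip

Shift to the Maidenhead origin (180°W, 90°S): lon 338.6988, lat 10.6404.
Field: lon ⌊338.6988/20⌋ = 16 → Q; lat ⌊10.6404/10⌋ = 1 → B.
Square: lon ⌊18.6988/2⌋ = 9; lat ⌊0.6404/1⌋ = 0.
Subsquare: lon ⌊0.6988/0.0833333⌋ = 8 → i; lat ⌊0.6404/0.0416667⌋ = 15 → p.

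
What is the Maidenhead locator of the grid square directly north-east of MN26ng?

Longitude subsquare n = 13; +1 → 14 = o.
Latitude subsquare g = 6; +1 → 7 = h.

MN26oh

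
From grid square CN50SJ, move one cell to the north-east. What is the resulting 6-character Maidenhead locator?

CN50tk

Longitude subsquare s = 18; +1 → 19 = t.
Latitude subsquare j = 9; +1 → 10 = k.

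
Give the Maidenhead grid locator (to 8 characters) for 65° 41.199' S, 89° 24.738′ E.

Add 180° to longitude and 90° to latitude: 269.41230, 24.31335.
Field: lon ⌊269.41230/20⌋ = 13 → N; lat ⌊24.31335/10⌋ = 2 → C.
Square: lon ⌊9.41230/2⌋ = 4; lat ⌊4.31335/1⌋ = 4.
Subsquare: lon ⌊1.41230/0.0833333⌋ = 16 → q; lat ⌊0.31335/0.0416667⌋ = 7 → h.
Extended square: lon ⌊0.07897/0.00833333⌋ = 9; lat ⌊0.02168/0.00416667⌋ = 5.

NC44qh95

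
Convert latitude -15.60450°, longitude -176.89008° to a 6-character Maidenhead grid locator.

AH14nj

Offset from 180°W / 90°S: lon 3.1099°, lat 74.3955°.
Field (20°×10°, letters A–R): 3.1099/20 → 0 → A, 74.3955/10 → 7 → H; chars AH.
Square (2°×1°, digits 0–9): 3.1099/2 → 1, 4.3955/1 → 4; chars 14.
Subsquare (5′×2.5′, letters a–x): 1.1099/0.0833333 → 13 → n, 0.3955/0.0416667 → 9 → j; chars nj.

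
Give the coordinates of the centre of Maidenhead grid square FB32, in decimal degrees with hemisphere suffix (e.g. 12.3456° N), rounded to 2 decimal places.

77.50° S, 73.00° W

Field F=5, B=1: +5·20° lon, +1·10° lat → SW at lon -80°, lat -80°.
Square 3, 2: +3·2° lon, +2·1° lat → SW at lon -74°, lat -78°.
Cell spans 2° lon × 1° lat. Centre is SW corner plus half of each.
latitude 77.50° S, longitude 73.00° W.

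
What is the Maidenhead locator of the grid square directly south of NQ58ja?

NQ57jx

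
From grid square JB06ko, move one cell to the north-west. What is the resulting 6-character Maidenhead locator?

JB06jp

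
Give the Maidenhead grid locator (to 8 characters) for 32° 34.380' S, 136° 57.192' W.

Shift to the Maidenhead origin (180°W, 90°S): lon 43.04680, lat 57.42700.
Field: lon ⌊43.04680/20⌋ = 2 → C; lat ⌊57.42700/10⌋ = 5 → F.
Square: lon ⌊3.04680/2⌋ = 1; lat ⌊7.42700/1⌋ = 7.
Subsquare: lon ⌊1.04680/0.0833333⌋ = 12 → m; lat ⌊0.42700/0.0416667⌋ = 10 → k.
Extended square: lon ⌊0.04680/0.00833333⌋ = 5; lat ⌊0.01033/0.00416667⌋ = 2.

CF17mk52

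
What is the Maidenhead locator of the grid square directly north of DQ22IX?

DQ23ia

Latitude subsquare x = 23; +1 → 24, wraps to 0 = a, carry into square.
Latitude square 2; +1 → 3.
The longitude characters are unchanged.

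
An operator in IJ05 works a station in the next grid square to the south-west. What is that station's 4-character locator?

HJ94

Longitude square 0; −1 → -1, wraps to 9, carry into field.
Longitude field I = 8; −1 → 7 = H.
Latitude square 5; −1 → 4.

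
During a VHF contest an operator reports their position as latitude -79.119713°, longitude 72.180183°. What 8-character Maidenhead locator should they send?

Shift to the Maidenhead origin (180°W, 90°S): lon 252.18018, lat 10.88029.
Field: lon ⌊252.18018/20⌋ = 12 → M; lat ⌊10.88029/10⌋ = 1 → B.
Square: lon ⌊12.18018/2⌋ = 6; lat ⌊0.88029/1⌋ = 0.
Subsquare: lon ⌊0.18018/0.0833333⌋ = 2 → c; lat ⌊0.88029/0.0416667⌋ = 21 → v.
Extended square: lon ⌊0.01352/0.00833333⌋ = 1; lat ⌊0.00529/0.00416667⌋ = 1.

MB60cv11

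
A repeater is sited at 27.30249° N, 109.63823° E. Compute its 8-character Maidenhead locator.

Shift to the Maidenhead origin (180°W, 90°S): lon 289.63823, lat 117.30249.
Field: lon ⌊289.63823/20⌋ = 14 → O; lat ⌊117.30249/10⌋ = 11 → L.
Square: lon ⌊9.63823/2⌋ = 4; lat ⌊7.30249/1⌋ = 7.
Subsquare: lon ⌊1.63823/0.0833333⌋ = 19 → t; lat ⌊0.30249/0.0416667⌋ = 7 → h.
Extended square: lon ⌊0.05490/0.00833333⌋ = 6; lat ⌊0.01082/0.00416667⌋ = 2.

OL47th62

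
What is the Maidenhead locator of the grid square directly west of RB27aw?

Longitude subsquare a = 0; −1 → -1, wraps to 23 = x, carry into square.
Longitude square 2; −1 → 1.
The latitude characters are unchanged.

RB17xw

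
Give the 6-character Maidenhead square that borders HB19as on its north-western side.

HB09xt

Longitude subsquare a = 0; −1 → -1, wraps to 23 = x, carry into square.
Longitude square 1; −1 → 0.
Latitude subsquare s = 18; +1 → 19 = t.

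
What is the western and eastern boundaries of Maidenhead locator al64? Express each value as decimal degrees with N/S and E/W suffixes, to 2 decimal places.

Field A=0, L=11: +0·20° lon, +11·10° lat → SW at lon -180°, lat 20°.
Square 6, 4: +6·2° lon, +4·1° lat → SW at lon -168°, lat 24°.
Cell spans 2° lon × 1° lat.
west 168.00° W, east 166.00° W.

168.00° W, 166.00° W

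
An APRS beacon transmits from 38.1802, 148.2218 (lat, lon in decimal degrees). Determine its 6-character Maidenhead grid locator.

Add 180° to longitude and 90° to latitude: 328.2218, 128.1802.
Field: 328.2218/20 → 16 → Q, 128.1802/10 → 12 → M; chars QM.
Square: 8.2218/2 → 4, 8.1802/1 → 8; chars 48.
Subsquare: 0.2218/0.0833333 → 2 → c, 0.1802/0.0416667 → 4 → e; chars ce.

QM48ce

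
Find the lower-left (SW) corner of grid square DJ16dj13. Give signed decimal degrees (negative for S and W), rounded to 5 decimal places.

6.38750, -117.74167

Field D=3, J=9: +3·20° lon, +9·10° lat → SW at lon -120°, lat 0°.
Square 1, 6: +1·2° lon, +6·1° lat → SW at lon -118°, lat 6°.
Subsquare d=3, j=9: +3·0.0833333° lon, +9·0.0416667° lat → SW at lon -117.75°, lat 6.375°.
Extended square 1, 3: +1·0.00833333° lon, +3·0.00416667° lat → SW at lon -117.742°, lat 6.3875°.
latitude 6.38750, longitude -117.74167.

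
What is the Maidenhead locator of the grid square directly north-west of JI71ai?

JI61xj

Longitude subsquare a = 0; −1 → -1, wraps to 23 = x, carry into square.
Longitude square 7; −1 → 6.
Latitude subsquare i = 8; +1 → 9 = j.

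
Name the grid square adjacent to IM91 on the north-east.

JM02

Longitude square 9; +1 → 10, wraps to 0, carry into field.
Longitude field I = 8; +1 → 9 = J.
Latitude square 1; +1 → 2.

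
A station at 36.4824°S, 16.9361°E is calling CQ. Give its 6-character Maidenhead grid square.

JF83lm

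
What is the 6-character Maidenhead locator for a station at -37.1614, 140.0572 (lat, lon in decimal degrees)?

Shift to the Maidenhead origin (180°W, 90°S): lon 320.0572, lat 52.8386.
Field: 320.0572/20 → 16 → Q, 52.8386/10 → 5 → F; chars QF.
Square: 0.0572/2 → 0, 2.8386/1 → 2; chars 02.
Subsquare: 0.0572/0.0833333 → 0 → a, 0.8386/0.0416667 → 20 → u; chars au.

QF02au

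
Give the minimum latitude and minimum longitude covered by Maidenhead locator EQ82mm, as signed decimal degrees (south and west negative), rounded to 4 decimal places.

72.5000, -83.0000

Field E=4, Q=16: +4·20° lon, +16·10° lat → SW at lon -100°, lat 70°.
Square 8, 2: +8·2° lon, +2·1° lat → SW at lon -84°, lat 72°.
Subsquare m=12, m=12: +12·0.0833333° lon, +12·0.0416667° lat → SW at lon -83°, lat 72.5°.
latitude 72.5000, longitude -83.0000.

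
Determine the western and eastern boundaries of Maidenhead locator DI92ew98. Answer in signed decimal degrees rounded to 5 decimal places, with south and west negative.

-101.59167, -101.58333

Field D=3, I=8: +3·20° lon, +8·10° lat → SW at lon -120°, lat -10°.
Square 9, 2: +9·2° lon, +2·1° lat → SW at lon -102°, lat -8°.
Subsquare e=4, w=22: +4·0.0833333° lon, +22·0.0416667° lat → SW at lon -101.667°, lat -7.08333°.
Extended square 9, 8: +9·0.00833333° lon, +8·0.00416667° lat → SW at lon -101.592°, lat -7.05°.
Cell spans 0.00833333° lon × 0.00416667° lat.
west -101.59167, east -101.58333.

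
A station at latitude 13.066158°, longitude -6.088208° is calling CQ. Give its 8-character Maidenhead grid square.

IK63wb95

Shift to the Maidenhead origin (180°W, 90°S): lon 173.91179, lat 103.06616.
Field (20°×10°, letters A–R): lon ⌊173.91179/20⌋ = 8 → I; lat ⌊103.06616/10⌋ = 10 → K.
Square (2°×1°, digits 0–9): lon ⌊13.91179/2⌋ = 6; lat ⌊3.06616/1⌋ = 3.
Subsquare (5′×2.5′, letters a–x): lon ⌊1.91179/0.0833333⌋ = 22 → w; lat ⌊0.06616/0.0416667⌋ = 1 → b.
Extended square (30″×15″, digits 0–9): lon ⌊0.07846/0.00833333⌋ = 9; lat ⌊0.02449/0.00416667⌋ = 5.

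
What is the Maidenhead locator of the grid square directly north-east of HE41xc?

HE51ad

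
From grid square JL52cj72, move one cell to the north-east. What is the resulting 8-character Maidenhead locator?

JL52cj83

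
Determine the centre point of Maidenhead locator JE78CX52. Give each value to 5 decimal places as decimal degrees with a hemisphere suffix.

41.03125° S, 14.21250° E

Field J=9, E=4: +9·20° lon, +4·10° lat → SW at lon 0°, lat -50°.
Square 7, 8: +7·2° lon, +8·1° lat → SW at lon 14°, lat -42°.
Subsquare c=2, x=23: +2·0.0833333° lon, +23·0.0416667° lat → SW at lon 14.1667°, lat -41.0417°.
Extended square 5, 2: +5·0.00833333° lon, +2·0.00416667° lat → SW at lon 14.2083°, lat -41.0333°.
Cell spans 0.00833333° lon × 0.00416667° lat. Centre is SW corner plus half of each.
latitude 41.03125° S, longitude 14.21250° E.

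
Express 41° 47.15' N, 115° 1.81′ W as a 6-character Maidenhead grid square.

Add 180° to longitude and 90° to latitude: 64.9698, 131.7858.
Field: lon ⌊64.9698/20⌋ = 3 → D; lat ⌊131.7858/10⌋ = 13 → N.
Square: lon ⌊4.9698/2⌋ = 2; lat ⌊1.7858/1⌋ = 1.
Subsquare: lon ⌊0.9698/0.0833333⌋ = 11 → l; lat ⌊0.7858/0.0416667⌋ = 18 → s.

DN21ls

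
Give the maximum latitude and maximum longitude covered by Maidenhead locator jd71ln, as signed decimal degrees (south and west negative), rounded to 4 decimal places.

Field J=9, D=3: +9·20° lon, +3·10° lat → SW at lon 0°, lat -60°.
Square 7, 1: +7·2° lon, +1·1° lat → SW at lon 14°, lat -59°.
Subsquare l=11, n=13: +11·0.0833333° lon, +13·0.0416667° lat → SW at lon 14.9167°, lat -58.4583°.
Cell spans 0.0833333° lon × 0.0416667° lat. NE corner is SW corner plus one full cell.
latitude -58.4167, longitude 15.0000.

-58.4167, 15.0000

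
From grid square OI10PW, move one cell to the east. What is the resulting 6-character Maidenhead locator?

Longitude subsquare p = 15; +1 → 16 = q.
The latitude characters are unchanged.

OI10qw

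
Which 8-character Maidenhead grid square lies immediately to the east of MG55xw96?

MG65aw06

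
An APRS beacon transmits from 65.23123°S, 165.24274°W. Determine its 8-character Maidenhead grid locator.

Shift to the Maidenhead origin (180°W, 90°S): lon 14.75726, lat 24.76877.
Field: lon ⌊14.75726/20⌋ = 0 → A; lat ⌊24.76877/10⌋ = 2 → C.
Square: lon ⌊14.75726/2⌋ = 7; lat ⌊4.76877/1⌋ = 4.
Subsquare: lon ⌊0.75726/0.0833333⌋ = 9 → j; lat ⌊0.76877/0.0416667⌋ = 18 → s.
Extended square: lon ⌊0.00726/0.00833333⌋ = 0; lat ⌊0.01877/0.00416667⌋ = 4.

AC74js04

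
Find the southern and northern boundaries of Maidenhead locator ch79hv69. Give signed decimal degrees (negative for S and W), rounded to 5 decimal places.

Field C=2, H=7: +2·20° lon, +7·10° lat → SW at lon -140°, lat -20°.
Square 7, 9: +7·2° lon, +9·1° lat → SW at lon -126°, lat -11°.
Subsquare h=7, v=21: +7·0.0833333° lon, +21·0.0416667° lat → SW at lon -125.417°, lat -10.125°.
Extended square 6, 9: +6·0.00833333° lon, +9·0.00416667° lat → SW at lon -125.367°, lat -10.0875°.
Cell spans 0.00833333° lon × 0.00416667° lat.
south -10.08750, north -10.08333.

-10.08750, -10.08333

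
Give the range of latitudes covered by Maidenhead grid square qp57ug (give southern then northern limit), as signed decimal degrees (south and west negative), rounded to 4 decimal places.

Field Q=16, P=15: +16·20° lon, +15·10° lat → SW at lon 140°, lat 60°.
Square 5, 7: +5·2° lon, +7·1° lat → SW at lon 150°, lat 67°.
Subsquare u=20, g=6: +20·0.0833333° lon, +6·0.0416667° lat → SW at lon 151.667°, lat 67.25°.
Cell spans 0.0833333° lon × 0.0416667° lat.
south 67.2500, north 67.2917.

67.2500, 67.2917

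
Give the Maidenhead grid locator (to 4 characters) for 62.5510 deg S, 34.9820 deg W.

HC27

Offset from 180°W / 90°S: lon 145.02°, lat 27.45°.
Field: lon ⌊145.02/20⌋ = 7 → H; lat ⌊27.45/10⌋ = 2 → C.
Square: lon ⌊5.02/2⌋ = 2; lat ⌊7.45/1⌋ = 7.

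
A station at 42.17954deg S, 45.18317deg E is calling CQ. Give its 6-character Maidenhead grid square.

LE27ot

Offset from 180°W / 90°S: lon 225.1832°, lat 47.8205°.
Field (20°×10°, letters A–R): lon ⌊225.1832/20⌋ = 11 → L; lat ⌊47.8205/10⌋ = 4 → E.
Square (2°×1°, digits 0–9): lon ⌊5.1832/2⌋ = 2; lat ⌊7.8205/1⌋ = 7.
Subsquare (5′×2.5′, letters a–x): lon ⌊1.1832/0.0833333⌋ = 14 → o; lat ⌊0.8205/0.0416667⌋ = 19 → t.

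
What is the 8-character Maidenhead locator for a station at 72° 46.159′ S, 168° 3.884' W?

AB57xf25

Offset from 180°W / 90°S: lon 11.93527°, lat 17.23068°.
Field: lon ⌊11.93527/20⌋ = 0 → A; lat ⌊17.23068/10⌋ = 1 → B.
Square: lon ⌊11.93527/2⌋ = 5; lat ⌊7.23068/1⌋ = 7.
Subsquare: lon ⌊1.93527/0.0833333⌋ = 23 → x; lat ⌊0.23068/0.0416667⌋ = 5 → f.
Extended square: lon ⌊0.01860/0.00833333⌋ = 2; lat ⌊0.02235/0.00416667⌋ = 5.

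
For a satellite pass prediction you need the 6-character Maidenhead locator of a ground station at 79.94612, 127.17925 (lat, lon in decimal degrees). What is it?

PQ39ow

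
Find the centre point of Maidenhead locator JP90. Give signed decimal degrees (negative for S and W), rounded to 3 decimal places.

60.500, 19.000

Field J=9, P=15: +9·20° lon, +15·10° lat → SW at lon 0°, lat 60°.
Square 9, 0: +9·2° lon, +0·1° lat → SW at lon 18°, lat 60°.
Cell spans 2° lon × 1° lat. Centre is SW corner plus half of each.
latitude 60.500, longitude 19.000.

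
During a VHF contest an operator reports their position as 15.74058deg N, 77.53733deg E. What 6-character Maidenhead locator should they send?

MK85sr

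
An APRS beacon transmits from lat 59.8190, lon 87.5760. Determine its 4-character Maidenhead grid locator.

NO39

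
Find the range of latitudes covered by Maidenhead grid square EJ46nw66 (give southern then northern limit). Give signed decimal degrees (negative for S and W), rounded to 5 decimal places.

6.94167, 6.94583

Field E=4, J=9: +4·20° lon, +9·10° lat → SW at lon -100°, lat 0°.
Square 4, 6: +4·2° lon, +6·1° lat → SW at lon -92°, lat 6°.
Subsquare n=13, w=22: +13·0.0833333° lon, +22·0.0416667° lat → SW at lon -90.9167°, lat 6.91667°.
Extended square 6, 6: +6·0.00833333° lon, +6·0.00416667° lat → SW at lon -90.8667°, lat 6.94167°.
Cell spans 0.00833333° lon × 0.00416667° lat.
south 6.94167, north 6.94583.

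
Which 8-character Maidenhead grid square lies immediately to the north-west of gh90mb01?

Longitude extended square 0; −1 → -1, wraps to 9, carry into subsquare.
Longitude subsquare m = 12; −1 → 11 = l.
Latitude extended square 1; +1 → 2.

GH90lb92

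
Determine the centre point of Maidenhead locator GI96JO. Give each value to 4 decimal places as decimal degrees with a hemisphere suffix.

Field G=6, I=8: +6·20° lon, +8·10° lat → SW at lon -60°, lat -10°.
Square 9, 6: +9·2° lon, +6·1° lat → SW at lon -42°, lat -4°.
Subsquare j=9, o=14: +9·0.0833333° lon, +14·0.0416667° lat → SW at lon -41.25°, lat -3.41667°.
Cell spans 0.0833333° lon × 0.0416667° lat. Centre is SW corner plus half of each.
latitude 3.3958° S, longitude 41.2083° W.

3.3958° S, 41.2083° W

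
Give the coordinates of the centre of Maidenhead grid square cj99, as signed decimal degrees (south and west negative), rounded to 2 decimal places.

9.50, -121.00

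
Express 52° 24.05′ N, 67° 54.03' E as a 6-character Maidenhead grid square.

MO32wj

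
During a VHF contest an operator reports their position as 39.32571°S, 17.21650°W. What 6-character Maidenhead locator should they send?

IF10jq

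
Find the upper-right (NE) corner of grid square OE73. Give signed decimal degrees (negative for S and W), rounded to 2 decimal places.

-46.00, 116.00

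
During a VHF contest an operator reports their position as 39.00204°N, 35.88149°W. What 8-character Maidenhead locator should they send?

Shift to the Maidenhead origin (180°W, 90°S): lon 144.11851, lat 129.00204.
Field (20°×10°, letters A–R): 144.11851/20 → 7 → H, 129.00204/10 → 12 → M; chars HM.
Square (2°×1°, digits 0–9): 4.11851/2 → 2, 9.00204/1 → 9; chars 29.
Subsquare (5′×2.5′, letters a–x): 0.11851/0.0833333 → 1 → b, 0.00204/0.0416667 → 0 → a; chars ba.
Extended square (30″×15″, digits 0–9): 0.03518/0.00833333 → 4, 0.00204/0.00416667 → 0; chars 40.

HM29ba40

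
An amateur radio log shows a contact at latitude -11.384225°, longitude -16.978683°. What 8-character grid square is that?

IH18mo27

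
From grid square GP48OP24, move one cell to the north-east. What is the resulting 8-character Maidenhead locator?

GP48op35

Longitude extended square 2; +1 → 3.
Latitude extended square 4; +1 → 5.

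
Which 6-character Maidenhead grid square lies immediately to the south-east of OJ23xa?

OJ32ax

Longitude subsquare x = 23; +1 → 24, wraps to 0 = a, carry into square.
Longitude square 2; +1 → 3.
Latitude subsquare a = 0; −1 → -1, wraps to 23 = x, carry into square.
Latitude square 3; −1 → 2.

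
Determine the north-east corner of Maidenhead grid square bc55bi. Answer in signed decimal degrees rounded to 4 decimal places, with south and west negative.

-64.6250, -149.8333

Field B=1, C=2: +1·20° lon, +2·10° lat → SW at lon -160°, lat -70°.
Square 5, 5: +5·2° lon, +5·1° lat → SW at lon -150°, lat -65°.
Subsquare b=1, i=8: +1·0.0833333° lon, +8·0.0416667° lat → SW at lon -149.917°, lat -64.6667°.
Cell spans 0.0833333° lon × 0.0416667° lat. NE corner is SW corner plus one full cell.
latitude -64.6250, longitude -149.8333.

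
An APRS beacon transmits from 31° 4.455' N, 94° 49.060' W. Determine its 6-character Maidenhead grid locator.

EM21ob

Shift to the Maidenhead origin (180°W, 90°S): lon 85.1823, lat 121.0743.
Field (20°×10°, letters A–R): lon ⌊85.1823/20⌋ = 4 → E; lat ⌊121.0743/10⌋ = 12 → M.
Square (2°×1°, digits 0–9): lon ⌊5.1823/2⌋ = 2; lat ⌊1.0743/1⌋ = 1.
Subsquare (5′×2.5′, letters a–x): lon ⌊1.1823/0.0833333⌋ = 14 → o; lat ⌊0.0743/0.0416667⌋ = 1 → b.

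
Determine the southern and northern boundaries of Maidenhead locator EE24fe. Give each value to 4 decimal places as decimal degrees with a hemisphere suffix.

45.8333° S, 45.7917° S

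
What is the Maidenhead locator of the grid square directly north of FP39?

Latitude square 9; +1 → 10, wraps to 0, carry into field.
Latitude field P = 15; +1 → 16 = Q.
The longitude characters are unchanged.

FQ30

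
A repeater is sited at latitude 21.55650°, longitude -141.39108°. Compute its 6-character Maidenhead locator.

Shift to the Maidenhead origin (180°W, 90°S): lon 38.6089, lat 111.5565.
Field (20°×10°, letters A–R): lon ⌊38.6089/20⌋ = 1 → B; lat ⌊111.5565/10⌋ = 11 → L.
Square (2°×1°, digits 0–9): lon ⌊18.6089/2⌋ = 9; lat ⌊1.5565/1⌋ = 1.
Subsquare (5′×2.5′, letters a–x): lon ⌊0.6089/0.0833333⌋ = 7 → h; lat ⌊0.5565/0.0416667⌋ = 13 → n.

BL91hn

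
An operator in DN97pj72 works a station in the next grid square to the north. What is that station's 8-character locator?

Latitude extended square 2; +1 → 3.
The longitude characters are unchanged.

DN97pj73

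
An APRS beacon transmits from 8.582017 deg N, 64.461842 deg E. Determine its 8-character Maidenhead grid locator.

MJ28fn59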